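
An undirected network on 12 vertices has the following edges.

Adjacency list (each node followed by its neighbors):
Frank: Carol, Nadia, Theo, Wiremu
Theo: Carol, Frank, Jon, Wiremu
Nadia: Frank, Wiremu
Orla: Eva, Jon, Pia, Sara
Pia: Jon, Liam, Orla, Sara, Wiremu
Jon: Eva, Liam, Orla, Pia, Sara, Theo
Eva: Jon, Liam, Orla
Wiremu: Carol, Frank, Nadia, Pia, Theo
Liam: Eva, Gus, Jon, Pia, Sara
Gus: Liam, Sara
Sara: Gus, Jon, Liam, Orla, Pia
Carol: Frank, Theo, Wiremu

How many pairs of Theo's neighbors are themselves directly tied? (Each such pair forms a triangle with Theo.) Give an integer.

Theo's neighbors: Carol, Frank, Jon, and Wiremu.
Neighbor pairs that are themselves tied: Theo–Carol–Frank; Theo–Carol–Wiremu; Theo–Frank–Wiremu. Each forms one triangle with Theo, for 3 in total.

3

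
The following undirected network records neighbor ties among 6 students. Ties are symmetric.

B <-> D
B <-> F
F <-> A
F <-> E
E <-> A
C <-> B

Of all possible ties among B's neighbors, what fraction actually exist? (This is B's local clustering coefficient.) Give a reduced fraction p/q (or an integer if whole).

0

B's neighbors: C, D, and F (k = 3).
Possible neighbor pairs: C(3,2) = 3. Edges among them: none → e = 0.
Clustering(B) = 0/3 = 0.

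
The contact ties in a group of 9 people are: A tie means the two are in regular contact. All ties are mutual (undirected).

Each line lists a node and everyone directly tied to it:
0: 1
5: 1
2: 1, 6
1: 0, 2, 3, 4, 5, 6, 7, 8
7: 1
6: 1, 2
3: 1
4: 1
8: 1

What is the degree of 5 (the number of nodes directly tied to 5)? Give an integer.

1

5 is directly tied to 1. That is 1 neighbor, so the degree of 5 is 1.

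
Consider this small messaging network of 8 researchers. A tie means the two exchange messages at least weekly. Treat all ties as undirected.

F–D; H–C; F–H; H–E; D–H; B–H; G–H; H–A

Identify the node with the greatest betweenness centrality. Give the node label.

Unnormalized betweenness of each node: A:0, B:0, C:0, D:0, E:0, F:0, G:0, H:20.
H has the largest value, 20, making it the main broker — the node through which the most shortest paths run.

H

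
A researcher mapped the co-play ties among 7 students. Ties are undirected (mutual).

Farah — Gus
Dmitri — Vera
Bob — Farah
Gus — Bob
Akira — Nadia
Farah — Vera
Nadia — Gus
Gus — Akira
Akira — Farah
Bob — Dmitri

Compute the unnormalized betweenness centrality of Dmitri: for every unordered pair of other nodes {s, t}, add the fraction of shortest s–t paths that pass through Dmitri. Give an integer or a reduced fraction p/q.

1/2

Pairs whose geodesics pass through Dmitri — Bob–Vera: 1/2.
All other pairs contribute 0.
Summing the contributions gives betweenness(Dmitri) = 1/2.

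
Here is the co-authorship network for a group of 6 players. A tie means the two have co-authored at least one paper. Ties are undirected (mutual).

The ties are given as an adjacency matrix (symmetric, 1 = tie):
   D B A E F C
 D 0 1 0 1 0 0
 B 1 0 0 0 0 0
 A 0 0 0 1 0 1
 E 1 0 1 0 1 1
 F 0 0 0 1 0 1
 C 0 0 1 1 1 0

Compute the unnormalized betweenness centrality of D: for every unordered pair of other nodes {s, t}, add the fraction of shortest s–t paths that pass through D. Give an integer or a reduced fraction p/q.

Pairs whose geodesics pass through D — B–A: 1; B–E: 1; B–F: 1; B–C: 1.
All other pairs contribute 0.
Summing the contributions gives betweenness(D) = 4.

4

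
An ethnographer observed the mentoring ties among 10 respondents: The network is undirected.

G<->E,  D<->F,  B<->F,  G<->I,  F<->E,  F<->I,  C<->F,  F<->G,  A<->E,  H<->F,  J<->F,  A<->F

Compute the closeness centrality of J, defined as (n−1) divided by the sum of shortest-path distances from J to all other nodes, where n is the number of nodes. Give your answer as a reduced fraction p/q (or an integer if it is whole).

Distances from J: A:2, B:2, C:2, D:2, E:2, F:1, G:2, H:2, I:2. Sum = 17.
n = 10, so closeness = 9/17.

9/17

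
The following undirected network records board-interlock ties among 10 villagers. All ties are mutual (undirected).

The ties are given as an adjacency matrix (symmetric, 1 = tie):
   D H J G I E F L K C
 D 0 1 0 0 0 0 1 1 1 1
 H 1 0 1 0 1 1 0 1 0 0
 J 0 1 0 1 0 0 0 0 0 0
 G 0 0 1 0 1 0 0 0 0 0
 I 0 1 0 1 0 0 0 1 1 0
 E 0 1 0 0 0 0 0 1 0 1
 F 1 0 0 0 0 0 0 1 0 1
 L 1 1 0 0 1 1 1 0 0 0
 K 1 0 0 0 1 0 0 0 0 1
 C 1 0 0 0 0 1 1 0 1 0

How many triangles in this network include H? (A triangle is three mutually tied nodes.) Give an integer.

3

H's neighbors: D, E, I, J, and L.
Neighbor pairs that are themselves tied: H–D–L; H–E–L; H–I–L. Each forms one triangle with H, for 3 in total.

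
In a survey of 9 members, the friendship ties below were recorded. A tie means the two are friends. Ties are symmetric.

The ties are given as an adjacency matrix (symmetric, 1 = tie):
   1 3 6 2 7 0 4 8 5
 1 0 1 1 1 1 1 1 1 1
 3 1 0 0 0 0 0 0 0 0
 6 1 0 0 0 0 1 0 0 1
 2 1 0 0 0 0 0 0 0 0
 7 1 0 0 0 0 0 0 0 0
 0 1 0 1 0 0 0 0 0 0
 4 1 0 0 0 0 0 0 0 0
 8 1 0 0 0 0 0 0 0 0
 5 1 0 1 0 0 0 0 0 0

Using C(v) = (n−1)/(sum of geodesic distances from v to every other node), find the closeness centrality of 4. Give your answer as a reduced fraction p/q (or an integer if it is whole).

8/15

Distances from 4: 0:2, 1:1, 2:2, 3:2, 5:2, 6:2, 7:2, 8:2. Sum = 15.
n = 9, so closeness = 8/15.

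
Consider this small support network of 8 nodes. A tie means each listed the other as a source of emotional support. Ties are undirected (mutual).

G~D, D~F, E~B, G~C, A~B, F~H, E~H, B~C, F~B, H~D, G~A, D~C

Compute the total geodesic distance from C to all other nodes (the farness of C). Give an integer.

Distances from C: A:2, B:1, D:1, E:2, F:2, G:1, H:2.
Sum = 2 + 1 + 1 + 2 + 2 + 1 + 2 = 11.

11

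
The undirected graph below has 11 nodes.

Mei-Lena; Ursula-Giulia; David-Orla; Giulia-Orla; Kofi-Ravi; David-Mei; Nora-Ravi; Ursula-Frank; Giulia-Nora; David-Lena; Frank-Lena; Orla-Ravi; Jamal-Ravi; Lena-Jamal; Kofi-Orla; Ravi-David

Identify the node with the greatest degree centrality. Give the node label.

Ravi

Degrees — David:4, Frank:2, Giulia:3, Jamal:2, Kofi:2, Lena:4, Mei:2, Nora:2, Orla:4, Ravi:5, Ursula:2.
The maximum is 5, attained only by Ravi.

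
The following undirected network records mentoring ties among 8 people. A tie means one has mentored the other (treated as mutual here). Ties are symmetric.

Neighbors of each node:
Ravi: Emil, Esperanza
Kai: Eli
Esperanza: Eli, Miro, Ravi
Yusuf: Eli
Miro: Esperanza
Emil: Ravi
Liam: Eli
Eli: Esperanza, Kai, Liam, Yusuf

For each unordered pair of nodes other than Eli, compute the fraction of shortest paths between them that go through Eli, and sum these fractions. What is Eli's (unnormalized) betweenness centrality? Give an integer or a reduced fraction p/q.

Pairs whose geodesics pass through Eli — Esperanza–Liam: 1; Esperanza–Yusuf: 1; Esperanza–Kai: 1; Emil–Liam: 1; Emil–Yusuf: 1; Emil–Kai: 1; Liam–Miro: 1; Liam–Yusuf: 1; Liam–Ravi: 1; Liam–Kai: 1; Miro–Yusuf: 1; Miro–Kai: 1; Yusuf–Ravi: 1; Yusuf–Kai: 1 … (+1 more pairs).
All other pairs contribute 0.
Summing the contributions gives betweenness(Eli) = 15.

15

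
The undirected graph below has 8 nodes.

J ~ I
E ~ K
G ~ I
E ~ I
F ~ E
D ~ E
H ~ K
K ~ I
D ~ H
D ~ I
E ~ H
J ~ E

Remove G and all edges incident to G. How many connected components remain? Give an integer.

1

G's neighbors (I) remain reachable from one another through other ties, so the rest of the network stays in one piece.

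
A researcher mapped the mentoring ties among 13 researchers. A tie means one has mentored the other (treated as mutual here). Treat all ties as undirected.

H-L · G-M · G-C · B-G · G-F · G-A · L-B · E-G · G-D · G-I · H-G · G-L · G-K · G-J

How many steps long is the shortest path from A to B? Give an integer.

2

One shortest route is A – G – B, which uses 2 edges, and A and B are not directly tied, so nothing shorter exists. So d(A,B) = 2.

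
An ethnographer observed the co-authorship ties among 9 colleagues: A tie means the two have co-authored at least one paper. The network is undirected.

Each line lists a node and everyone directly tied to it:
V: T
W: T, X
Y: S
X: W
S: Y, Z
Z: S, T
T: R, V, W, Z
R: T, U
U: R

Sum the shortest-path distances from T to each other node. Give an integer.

13

Distances from T: R:1, S:2, U:2, V:1, W:1, X:2, Y:3, Z:1.
Sum = 1 + 2 + 2 + 1 + 1 + 2 + 3 + 1 = 13.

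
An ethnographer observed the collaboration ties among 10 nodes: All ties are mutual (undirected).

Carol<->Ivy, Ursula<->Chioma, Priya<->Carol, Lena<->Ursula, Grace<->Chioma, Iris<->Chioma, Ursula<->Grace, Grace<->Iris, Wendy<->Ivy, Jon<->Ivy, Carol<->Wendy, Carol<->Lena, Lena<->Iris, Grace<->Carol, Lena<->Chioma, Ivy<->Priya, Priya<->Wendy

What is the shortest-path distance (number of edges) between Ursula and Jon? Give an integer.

One shortest route is Ursula – Lena – Carol – Ivy – Jon, which uses 4 edges, and at distance 3 from Ursula we only reach {Ivy, Priya, Wendy}, which does not include Jon. So d(Ursula,Jon) = 4.

4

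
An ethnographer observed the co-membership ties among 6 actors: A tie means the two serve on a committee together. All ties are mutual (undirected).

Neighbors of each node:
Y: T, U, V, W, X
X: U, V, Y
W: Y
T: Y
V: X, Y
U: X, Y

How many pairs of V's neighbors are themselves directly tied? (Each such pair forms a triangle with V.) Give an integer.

1

V's neighbors: X and Y.
Neighbor pairs that are themselves tied: V–X–Y. Each forms one triangle with V, for 1 in total.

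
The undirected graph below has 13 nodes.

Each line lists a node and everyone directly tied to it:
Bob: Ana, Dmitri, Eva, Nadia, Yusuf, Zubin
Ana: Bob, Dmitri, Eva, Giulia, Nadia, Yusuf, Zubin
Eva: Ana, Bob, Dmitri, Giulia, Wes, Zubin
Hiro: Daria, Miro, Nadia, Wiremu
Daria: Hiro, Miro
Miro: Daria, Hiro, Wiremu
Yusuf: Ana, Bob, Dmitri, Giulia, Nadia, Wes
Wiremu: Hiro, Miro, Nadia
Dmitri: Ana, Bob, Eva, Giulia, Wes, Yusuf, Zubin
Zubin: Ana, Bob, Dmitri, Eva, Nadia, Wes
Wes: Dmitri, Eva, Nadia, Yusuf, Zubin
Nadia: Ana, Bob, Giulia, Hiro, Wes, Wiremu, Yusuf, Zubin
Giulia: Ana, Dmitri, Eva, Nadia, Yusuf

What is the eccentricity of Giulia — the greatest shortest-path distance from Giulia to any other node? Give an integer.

Distances from Giulia: Ana:1, Bob:2, Daria:3, Dmitri:1, Eva:1, Hiro:2, Miro:3, Nadia:1, Wes:2, Wiremu:2, Yusuf:1, Zubin:2.
The largest is 3 (to Miro and Daria), so the eccentricity of Giulia is 3.

3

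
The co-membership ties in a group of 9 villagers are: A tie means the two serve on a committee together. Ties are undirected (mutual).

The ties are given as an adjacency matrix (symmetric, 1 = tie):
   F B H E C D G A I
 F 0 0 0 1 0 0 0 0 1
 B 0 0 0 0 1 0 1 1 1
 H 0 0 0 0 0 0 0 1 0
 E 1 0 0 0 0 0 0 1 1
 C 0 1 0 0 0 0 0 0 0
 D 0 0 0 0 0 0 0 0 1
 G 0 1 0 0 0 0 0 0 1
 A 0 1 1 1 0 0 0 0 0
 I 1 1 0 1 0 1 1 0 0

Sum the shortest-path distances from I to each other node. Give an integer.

12

Distances from I: A:2, B:1, C:2, D:1, E:1, F:1, G:1, H:3.
Sum = 2 + 1 + 2 + 1 + 1 + 1 + 1 + 3 = 12.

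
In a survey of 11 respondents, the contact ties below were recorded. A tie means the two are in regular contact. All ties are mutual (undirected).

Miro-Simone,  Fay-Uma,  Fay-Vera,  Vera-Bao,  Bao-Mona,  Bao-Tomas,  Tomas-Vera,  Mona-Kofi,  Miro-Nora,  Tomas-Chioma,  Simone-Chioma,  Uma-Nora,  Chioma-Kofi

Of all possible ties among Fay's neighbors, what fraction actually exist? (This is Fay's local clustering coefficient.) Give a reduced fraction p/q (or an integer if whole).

Fay's neighbors: Uma and Vera (k = 2).
Possible neighbor pairs: C(2,2) = 1. Edges among them: none → e = 0.
Clustering(Fay) = 0/1.

0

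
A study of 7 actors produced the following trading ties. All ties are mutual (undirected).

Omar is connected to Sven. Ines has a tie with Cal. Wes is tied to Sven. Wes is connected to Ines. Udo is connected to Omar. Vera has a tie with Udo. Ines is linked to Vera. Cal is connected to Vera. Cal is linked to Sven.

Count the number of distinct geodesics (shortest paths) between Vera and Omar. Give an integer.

1

The shortest distance is 2, and the only length-2 path is Vera–Udo–Omar. So there is exactly 1 shortest path.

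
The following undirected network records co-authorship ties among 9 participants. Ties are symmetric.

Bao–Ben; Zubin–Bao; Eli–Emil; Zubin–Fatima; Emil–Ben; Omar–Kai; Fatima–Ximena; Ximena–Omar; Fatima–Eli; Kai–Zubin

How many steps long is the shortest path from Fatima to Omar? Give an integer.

2

One shortest route is Fatima – Ximena – Omar, which uses 2 edges, and Fatima and Omar are not directly tied, so nothing shorter exists. So d(Fatima,Omar) = 2.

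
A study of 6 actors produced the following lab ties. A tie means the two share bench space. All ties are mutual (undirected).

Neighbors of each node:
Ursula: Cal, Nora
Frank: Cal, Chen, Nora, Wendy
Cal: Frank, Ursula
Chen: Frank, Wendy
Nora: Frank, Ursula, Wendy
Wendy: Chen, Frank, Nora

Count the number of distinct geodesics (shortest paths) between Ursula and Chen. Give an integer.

3

The shortest distance is 3. The length-3 paths are: Ursula–Cal–Frank–Chen; Ursula–Nora–Frank–Chen; Ursula–Nora–Wendy–Chen.
That gives 3 distinct shortest paths.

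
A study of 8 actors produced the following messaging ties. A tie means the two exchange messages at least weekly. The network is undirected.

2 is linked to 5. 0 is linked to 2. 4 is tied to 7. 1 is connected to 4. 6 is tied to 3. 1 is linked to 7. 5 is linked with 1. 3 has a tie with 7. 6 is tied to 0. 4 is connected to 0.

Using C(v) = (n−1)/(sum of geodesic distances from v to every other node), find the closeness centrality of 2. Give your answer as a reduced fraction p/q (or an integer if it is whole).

1/2

Distances from 2: 0:1, 1:2, 3:3, 4:2, 5:1, 6:2, 7:3. Sum = 14.
n = 8, so closeness = 7/14 = 1/2.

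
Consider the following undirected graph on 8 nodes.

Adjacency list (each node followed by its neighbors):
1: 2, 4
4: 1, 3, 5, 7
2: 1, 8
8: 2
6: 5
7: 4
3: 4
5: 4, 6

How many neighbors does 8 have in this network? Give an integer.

8 is directly tied to 2. That is 1 neighbor, so the degree of 8 is 1.

1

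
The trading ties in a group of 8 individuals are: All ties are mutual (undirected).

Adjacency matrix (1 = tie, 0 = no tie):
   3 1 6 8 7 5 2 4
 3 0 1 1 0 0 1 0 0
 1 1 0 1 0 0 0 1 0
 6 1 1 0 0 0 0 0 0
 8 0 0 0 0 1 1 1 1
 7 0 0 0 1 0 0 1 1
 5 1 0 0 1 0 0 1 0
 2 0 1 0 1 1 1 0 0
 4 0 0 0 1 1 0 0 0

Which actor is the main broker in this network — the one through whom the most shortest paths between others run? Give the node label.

2

Unnormalized betweenness of each node: 1:4, 2:41/6, 3:7/3, 4:0, 5:4, 6:0, 7:4/3, 8:9/2.
2 has the largest value, 41/6, making it the main broker — the node through which the most shortest paths run.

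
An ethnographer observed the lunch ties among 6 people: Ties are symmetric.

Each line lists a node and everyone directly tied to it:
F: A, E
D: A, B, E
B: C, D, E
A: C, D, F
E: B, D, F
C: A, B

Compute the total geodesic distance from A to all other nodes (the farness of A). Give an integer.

7

Distances from A: B:2, C:1, D:1, E:2, F:1.
Sum = 2 + 1 + 1 + 2 + 1 = 7.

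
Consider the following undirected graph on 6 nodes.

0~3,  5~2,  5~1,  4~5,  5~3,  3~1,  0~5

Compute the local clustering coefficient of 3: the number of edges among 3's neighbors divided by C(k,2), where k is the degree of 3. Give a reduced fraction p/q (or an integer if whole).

3's neighbors: 0, 1, and 5 (k = 3).
Possible neighbor pairs: C(3,2) = 3. Edges among them: 0–5, 1–5 → e = 2.
Clustering(3) = 2/3.

2/3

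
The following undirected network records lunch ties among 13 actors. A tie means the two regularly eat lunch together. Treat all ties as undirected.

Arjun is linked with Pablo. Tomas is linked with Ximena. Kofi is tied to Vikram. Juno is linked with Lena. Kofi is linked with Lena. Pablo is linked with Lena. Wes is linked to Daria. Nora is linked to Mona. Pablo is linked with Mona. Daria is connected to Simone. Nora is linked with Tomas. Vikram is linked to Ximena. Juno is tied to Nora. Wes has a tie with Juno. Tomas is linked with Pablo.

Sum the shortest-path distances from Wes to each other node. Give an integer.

32

Distances from Wes: Arjun:4, Daria:1, Juno:1, Kofi:3, Lena:2, Mona:3, Nora:2, Pablo:3, Simone:2, Tomas:3, Vikram:4, Ximena:4.
Sum = 4 + 1 + 1 + 3 + 2 + 3 + 2 + 3 + 2 + 3 + 4 + 4 = 32.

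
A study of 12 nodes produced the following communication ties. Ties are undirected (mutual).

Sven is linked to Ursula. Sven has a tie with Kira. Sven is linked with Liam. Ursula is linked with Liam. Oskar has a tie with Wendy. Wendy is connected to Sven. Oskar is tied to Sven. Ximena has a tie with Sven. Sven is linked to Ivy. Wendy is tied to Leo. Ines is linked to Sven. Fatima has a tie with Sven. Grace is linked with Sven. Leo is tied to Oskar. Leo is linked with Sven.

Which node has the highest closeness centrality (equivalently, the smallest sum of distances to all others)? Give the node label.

Farness (sum of distances to all others) for each node — Fatima:21, Grace:21, Ines:21, Ivy:21, Kira:21, Leo:19, Liam:20, Oskar:19, Sven:11, Ursula:20, Wendy:19, Ximena:21.
The smallest farness is 11, for Sven, so Sven has the highest closeness.

Sven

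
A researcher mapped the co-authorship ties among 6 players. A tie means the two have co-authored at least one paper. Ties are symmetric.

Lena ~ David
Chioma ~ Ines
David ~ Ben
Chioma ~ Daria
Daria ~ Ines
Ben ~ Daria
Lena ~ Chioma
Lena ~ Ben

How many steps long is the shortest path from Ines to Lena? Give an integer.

One shortest route is Ines – Chioma – Lena, which uses 2 edges, and Ines and Lena are not directly tied, so nothing shorter exists. So d(Ines,Lena) = 2.

2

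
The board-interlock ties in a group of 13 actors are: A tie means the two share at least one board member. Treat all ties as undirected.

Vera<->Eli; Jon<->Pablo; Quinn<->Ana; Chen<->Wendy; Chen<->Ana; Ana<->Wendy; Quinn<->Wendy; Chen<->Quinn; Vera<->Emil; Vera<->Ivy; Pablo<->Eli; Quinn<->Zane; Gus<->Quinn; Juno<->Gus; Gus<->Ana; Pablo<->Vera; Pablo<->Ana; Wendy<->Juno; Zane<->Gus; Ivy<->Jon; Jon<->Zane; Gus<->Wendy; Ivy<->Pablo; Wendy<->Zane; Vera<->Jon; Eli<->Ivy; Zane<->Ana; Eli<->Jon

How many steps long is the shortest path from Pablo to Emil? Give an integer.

2

One shortest route is Pablo – Vera – Emil, which uses 2 edges, and Pablo and Emil are not directly tied, so nothing shorter exists. So d(Pablo,Emil) = 2.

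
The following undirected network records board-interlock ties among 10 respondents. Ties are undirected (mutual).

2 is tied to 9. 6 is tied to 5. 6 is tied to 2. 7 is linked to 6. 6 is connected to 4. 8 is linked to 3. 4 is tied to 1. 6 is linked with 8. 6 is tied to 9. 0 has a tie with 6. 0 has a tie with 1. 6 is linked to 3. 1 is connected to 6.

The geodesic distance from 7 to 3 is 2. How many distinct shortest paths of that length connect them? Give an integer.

The shortest distance is 2, and the only length-2 path is 7–6–3. So there is exactly 1 shortest path.

1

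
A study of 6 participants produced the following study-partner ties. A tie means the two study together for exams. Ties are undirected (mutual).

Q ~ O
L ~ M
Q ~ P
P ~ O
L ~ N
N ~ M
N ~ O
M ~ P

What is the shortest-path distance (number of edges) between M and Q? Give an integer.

One shortest route is M – P – Q, which uses 2 edges, and M and Q are not directly tied, so nothing shorter exists. So d(M,Q) = 2.

2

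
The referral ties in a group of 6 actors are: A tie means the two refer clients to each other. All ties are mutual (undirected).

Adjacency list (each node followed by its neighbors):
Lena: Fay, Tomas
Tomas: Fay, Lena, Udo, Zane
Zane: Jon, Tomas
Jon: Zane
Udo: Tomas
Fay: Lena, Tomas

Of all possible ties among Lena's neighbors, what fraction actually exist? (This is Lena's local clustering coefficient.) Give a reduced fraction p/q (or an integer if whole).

1

Lena's neighbors: Fay and Tomas (k = 2).
Possible neighbor pairs: C(2,2) = 1. Edges among them: Fay–Tomas → e = 1.
Clustering(Lena) = 1/1.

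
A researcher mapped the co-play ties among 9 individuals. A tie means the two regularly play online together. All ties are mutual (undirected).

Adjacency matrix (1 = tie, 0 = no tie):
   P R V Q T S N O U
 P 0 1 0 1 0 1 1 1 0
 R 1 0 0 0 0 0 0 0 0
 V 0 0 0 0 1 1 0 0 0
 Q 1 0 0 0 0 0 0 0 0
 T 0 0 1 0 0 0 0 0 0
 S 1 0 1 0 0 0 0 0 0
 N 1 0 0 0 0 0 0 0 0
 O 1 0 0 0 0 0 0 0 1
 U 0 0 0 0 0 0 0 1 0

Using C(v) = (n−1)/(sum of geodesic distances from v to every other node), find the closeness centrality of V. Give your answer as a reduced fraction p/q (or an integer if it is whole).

2/5

Distances from V: N:3, O:3, P:2, Q:3, R:3, S:1, T:1, U:4. Sum = 20.
n = 9, so closeness = 8/20 = 2/5.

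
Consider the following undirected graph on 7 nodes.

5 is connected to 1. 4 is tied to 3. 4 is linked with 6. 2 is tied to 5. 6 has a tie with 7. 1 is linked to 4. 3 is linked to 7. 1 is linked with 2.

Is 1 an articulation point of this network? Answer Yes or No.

Yes

Removing 1 leaves {2 and 5} with no path to {3, 4, 6, and 7}, so the network splits into 2 components. 1 is a cut vertex.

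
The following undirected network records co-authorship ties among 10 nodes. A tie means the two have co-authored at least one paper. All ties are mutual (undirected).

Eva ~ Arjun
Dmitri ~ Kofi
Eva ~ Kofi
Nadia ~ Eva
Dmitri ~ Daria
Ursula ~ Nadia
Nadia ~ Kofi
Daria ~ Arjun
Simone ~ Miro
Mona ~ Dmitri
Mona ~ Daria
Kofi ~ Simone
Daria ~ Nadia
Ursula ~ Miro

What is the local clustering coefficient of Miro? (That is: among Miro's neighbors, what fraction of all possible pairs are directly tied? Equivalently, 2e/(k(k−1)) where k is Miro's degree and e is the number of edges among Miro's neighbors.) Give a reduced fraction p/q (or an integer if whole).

Miro's neighbors: Simone and Ursula (k = 2).
Possible neighbor pairs: C(2,2) = 1. Edges among them: none → e = 0.
Clustering(Miro) = 0/1.

0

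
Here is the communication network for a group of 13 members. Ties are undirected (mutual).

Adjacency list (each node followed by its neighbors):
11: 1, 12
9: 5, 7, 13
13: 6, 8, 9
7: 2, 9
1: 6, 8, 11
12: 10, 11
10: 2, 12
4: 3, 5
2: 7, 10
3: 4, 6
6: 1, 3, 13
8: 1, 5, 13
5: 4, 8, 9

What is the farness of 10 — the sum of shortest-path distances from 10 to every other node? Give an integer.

Distances from 10: 1:3, 2:1, 3:5, 4:5, 5:4, 6:4, 7:2, 8:4, 9:3, 11:2, 12:1, 13:4.
Sum = 3 + 1 + 5 + 5 + 4 + 4 + 2 + 4 + 3 + 2 + 1 + 4 = 38.

38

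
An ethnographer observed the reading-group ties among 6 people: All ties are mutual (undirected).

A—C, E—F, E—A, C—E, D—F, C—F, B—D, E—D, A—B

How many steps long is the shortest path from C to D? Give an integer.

One shortest route is C – F – D, which uses 2 edges, and C and D are not directly tied, so nothing shorter exists. So d(C,D) = 2.

2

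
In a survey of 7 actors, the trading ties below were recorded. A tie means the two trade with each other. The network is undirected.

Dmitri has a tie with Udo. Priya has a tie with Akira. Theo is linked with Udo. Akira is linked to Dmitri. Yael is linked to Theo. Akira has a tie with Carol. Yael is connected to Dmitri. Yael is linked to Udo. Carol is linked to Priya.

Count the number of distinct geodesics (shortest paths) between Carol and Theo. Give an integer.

2

The shortest distance is 4. The length-4 paths are: Carol–Akira–Dmitri–Yael–Theo; Carol–Akira–Dmitri–Udo–Theo.
That gives 2 distinct shortest paths.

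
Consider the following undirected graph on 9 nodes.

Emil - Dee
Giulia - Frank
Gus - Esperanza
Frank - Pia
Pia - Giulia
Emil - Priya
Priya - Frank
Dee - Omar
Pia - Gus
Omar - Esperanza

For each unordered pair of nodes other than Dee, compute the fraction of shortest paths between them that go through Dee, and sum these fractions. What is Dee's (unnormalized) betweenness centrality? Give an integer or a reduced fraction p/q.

Pairs whose geodesics pass through Dee — Priya–Omar: 1; Priya–Esperanza: 1/2; Emil–Omar: 1; Emil–Esperanza: 1; Emil–Gus: 1/2; Omar–Frank: 1/2.
All other pairs contribute 0.
Summing the contributions gives betweenness(Dee) = 9/2.

9/2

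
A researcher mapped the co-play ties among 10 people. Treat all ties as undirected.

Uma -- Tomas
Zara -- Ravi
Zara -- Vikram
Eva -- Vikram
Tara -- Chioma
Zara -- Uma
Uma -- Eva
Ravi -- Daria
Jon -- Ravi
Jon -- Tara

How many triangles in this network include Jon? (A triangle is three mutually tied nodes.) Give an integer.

Jon's neighbors are Ravi and Tara, but none of them are tied to each other, so no triangle contains Jon.

0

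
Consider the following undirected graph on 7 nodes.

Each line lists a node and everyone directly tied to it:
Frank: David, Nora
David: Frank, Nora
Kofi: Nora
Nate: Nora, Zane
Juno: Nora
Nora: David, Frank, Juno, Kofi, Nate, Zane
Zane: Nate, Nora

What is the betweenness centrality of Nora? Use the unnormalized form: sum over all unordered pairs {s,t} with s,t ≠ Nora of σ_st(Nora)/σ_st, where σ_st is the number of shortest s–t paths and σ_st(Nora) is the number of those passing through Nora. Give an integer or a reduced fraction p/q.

Pairs whose geodesics pass through Nora — Frank–Kofi: 1; Frank–Nate: 1; Frank–Zane: 1; Frank–Juno: 1; David–Kofi: 1; David–Nate: 1; David–Zane: 1; David–Juno: 1; Kofi–Nate: 1; Kofi–Zane: 1; Kofi–Juno: 1; Nate–Juno: 1; Zane–Juno: 1.
All other pairs contribute 0.
Summing the contributions gives betweenness(Nora) = 13.

13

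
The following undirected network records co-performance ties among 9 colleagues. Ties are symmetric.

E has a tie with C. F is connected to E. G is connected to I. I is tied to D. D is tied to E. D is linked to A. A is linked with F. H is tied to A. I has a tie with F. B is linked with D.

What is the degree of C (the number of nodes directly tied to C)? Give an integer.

C is directly tied to E. That is 1 neighbor, so the degree of C is 1.

1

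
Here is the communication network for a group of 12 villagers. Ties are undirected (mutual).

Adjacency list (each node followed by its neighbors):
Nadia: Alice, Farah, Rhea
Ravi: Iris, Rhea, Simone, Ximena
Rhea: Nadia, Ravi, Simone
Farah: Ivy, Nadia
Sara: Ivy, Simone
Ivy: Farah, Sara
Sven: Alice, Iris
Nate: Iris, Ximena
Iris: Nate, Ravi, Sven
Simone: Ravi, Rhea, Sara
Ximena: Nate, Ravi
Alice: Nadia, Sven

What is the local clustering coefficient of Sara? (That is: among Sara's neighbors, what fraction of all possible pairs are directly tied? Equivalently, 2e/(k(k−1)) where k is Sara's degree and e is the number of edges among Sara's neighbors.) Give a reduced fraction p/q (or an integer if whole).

Sara's neighbors: Ivy and Simone (k = 2).
Possible neighbor pairs: C(2,2) = 1. Edges among them: none → e = 0.
Clustering(Sara) = 0/1.

0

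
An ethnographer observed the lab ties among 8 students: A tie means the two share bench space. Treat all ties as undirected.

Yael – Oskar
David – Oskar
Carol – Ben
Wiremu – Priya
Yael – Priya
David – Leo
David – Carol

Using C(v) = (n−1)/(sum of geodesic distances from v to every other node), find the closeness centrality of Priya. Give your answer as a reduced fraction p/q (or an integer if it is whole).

Distances from Priya: Ben:5, Carol:4, David:3, Leo:4, Oskar:2, Wiremu:1, Yael:1. Sum = 20.
n = 8, so closeness = 7/20.

7/20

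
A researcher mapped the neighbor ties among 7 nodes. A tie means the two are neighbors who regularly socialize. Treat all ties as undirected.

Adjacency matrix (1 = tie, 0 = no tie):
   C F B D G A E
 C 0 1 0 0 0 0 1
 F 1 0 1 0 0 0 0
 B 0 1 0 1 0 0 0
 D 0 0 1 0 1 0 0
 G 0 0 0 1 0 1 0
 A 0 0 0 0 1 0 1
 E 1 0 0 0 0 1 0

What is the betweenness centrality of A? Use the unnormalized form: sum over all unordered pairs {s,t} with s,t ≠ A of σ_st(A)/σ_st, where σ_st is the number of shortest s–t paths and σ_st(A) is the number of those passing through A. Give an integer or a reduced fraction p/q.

Pairs whose geodesics pass through A — C–G: 1; D–E: 1; G–E: 1.
All other pairs contribute 0.
Summing the contributions gives betweenness(A) = 3.

3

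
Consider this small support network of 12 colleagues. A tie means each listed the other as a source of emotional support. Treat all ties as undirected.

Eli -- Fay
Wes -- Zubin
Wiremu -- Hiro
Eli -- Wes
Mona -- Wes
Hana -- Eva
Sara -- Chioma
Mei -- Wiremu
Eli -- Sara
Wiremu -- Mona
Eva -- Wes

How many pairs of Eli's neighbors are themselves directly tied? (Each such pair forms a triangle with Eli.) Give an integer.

0

Eli's neighbors are Fay, Sara, and Wes, but none of them are tied to each other, so no triangle contains Eli.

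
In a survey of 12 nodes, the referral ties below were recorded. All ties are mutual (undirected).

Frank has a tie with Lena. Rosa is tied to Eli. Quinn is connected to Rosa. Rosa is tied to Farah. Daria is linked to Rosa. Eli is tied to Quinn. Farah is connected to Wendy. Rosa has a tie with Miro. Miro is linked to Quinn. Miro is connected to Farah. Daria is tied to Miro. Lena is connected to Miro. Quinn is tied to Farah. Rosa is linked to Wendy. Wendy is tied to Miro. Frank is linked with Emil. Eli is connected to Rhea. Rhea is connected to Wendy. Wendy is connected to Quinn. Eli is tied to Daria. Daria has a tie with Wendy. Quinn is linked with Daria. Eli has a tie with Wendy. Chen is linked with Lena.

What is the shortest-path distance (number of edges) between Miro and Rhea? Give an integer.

One shortest route is Miro – Wendy – Rhea, which uses 2 edges, and Miro and Rhea are not directly tied, so nothing shorter exists. So d(Miro,Rhea) = 2.

2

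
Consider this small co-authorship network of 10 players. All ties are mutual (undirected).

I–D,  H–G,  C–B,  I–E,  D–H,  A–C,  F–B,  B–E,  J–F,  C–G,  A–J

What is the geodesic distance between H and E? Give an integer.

One shortest route is H – D – I – E, which uses 3 edges, and at distance 2 from H we only reach {C, I}, which does not include E. So d(H,E) = 3.

3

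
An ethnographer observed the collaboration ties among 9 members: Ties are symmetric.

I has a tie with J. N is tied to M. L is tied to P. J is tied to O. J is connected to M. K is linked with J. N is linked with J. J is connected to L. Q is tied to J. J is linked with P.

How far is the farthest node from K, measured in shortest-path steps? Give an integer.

Distances from K: I:2, J:1, L:2, M:2, N:2, O:2, P:2, Q:2.
The largest is 2 (to I, P, M, N, L, O, and Q), so the eccentricity of K is 2.

2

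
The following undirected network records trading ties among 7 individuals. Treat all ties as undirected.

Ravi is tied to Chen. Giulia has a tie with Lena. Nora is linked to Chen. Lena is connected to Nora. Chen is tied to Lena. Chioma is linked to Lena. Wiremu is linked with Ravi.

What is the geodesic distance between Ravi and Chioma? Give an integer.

One shortest route is Ravi – Chen – Lena – Chioma, which uses 3 edges, and at distance 2 from Ravi we only reach {Lena, Nora}, which does not include Chioma. So d(Ravi,Chioma) = 3.

3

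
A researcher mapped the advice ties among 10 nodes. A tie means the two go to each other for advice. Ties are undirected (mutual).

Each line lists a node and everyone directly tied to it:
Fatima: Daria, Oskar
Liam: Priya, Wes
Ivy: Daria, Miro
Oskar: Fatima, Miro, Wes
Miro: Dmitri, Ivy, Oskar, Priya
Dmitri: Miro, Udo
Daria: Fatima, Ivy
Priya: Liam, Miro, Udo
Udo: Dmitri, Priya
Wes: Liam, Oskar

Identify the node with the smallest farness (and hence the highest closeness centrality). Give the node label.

Miro

Farness (sum of distances to all others) for each node — Daria:23, Dmitri:20, Fatima:21, Ivy:19, Liam:21, Miro:14, Oskar:16, Priya:17, Udo:23, Wes:20.
The smallest farness is 14, for Miro, so Miro has the highest closeness.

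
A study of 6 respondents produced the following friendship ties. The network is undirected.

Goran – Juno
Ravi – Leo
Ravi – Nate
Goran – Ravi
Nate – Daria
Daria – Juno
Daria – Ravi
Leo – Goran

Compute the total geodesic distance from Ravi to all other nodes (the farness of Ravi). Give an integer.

Distances from Ravi: Daria:1, Goran:1, Juno:2, Leo:1, Nate:1.
Sum = 1 + 1 + 2 + 1 + 1 = 6.

6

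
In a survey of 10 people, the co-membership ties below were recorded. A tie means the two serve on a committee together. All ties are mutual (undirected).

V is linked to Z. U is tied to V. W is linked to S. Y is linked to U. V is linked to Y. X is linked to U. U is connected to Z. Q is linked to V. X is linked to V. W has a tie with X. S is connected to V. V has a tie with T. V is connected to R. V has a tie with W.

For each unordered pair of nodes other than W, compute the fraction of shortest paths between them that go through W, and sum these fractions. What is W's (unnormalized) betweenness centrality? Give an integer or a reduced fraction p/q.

Pairs whose geodesics pass through W — X–S: 1/2.
All other pairs contribute 0.
Summing the contributions gives betweenness(W) = 1/2.

1/2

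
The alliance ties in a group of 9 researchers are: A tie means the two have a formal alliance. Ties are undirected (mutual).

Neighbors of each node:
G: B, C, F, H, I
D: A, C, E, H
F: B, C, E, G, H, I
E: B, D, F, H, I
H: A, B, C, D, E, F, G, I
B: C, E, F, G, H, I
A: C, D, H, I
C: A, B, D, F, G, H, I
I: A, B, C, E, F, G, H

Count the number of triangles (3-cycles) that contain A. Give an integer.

5

A's neighbors: C, D, H, and I.
Neighbor pairs that are themselves tied: A–C–D; A–C–H; A–C–I; A–D–H; A–H–I. Each forms one triangle with A, for 5 in total.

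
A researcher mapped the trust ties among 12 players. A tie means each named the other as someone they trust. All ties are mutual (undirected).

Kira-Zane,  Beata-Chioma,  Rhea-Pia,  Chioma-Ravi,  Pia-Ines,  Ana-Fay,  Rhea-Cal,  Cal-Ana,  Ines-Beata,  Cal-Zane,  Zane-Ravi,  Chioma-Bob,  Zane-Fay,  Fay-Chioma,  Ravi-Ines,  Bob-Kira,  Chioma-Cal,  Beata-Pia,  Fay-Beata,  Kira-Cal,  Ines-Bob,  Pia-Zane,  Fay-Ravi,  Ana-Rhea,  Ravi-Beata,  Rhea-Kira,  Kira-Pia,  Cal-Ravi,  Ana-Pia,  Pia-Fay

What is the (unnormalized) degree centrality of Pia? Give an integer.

7

Pia is directly tied to Ana, Beata, Fay, Ines, Kira, Rhea, and Zane. That is 7 neighbors, so the degree of Pia is 7.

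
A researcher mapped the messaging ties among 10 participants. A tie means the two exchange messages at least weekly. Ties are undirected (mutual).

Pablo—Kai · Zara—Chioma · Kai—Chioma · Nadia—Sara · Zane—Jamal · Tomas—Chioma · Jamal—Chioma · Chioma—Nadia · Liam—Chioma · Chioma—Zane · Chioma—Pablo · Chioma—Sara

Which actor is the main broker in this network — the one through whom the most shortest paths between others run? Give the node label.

Chioma

Unnormalized betweenness of each node: Chioma:33, Jamal:0, Kai:0, Liam:0, Nadia:0, Pablo:0, Sara:0, Tomas:0, Zane:0, Zara:0.
Chioma has the largest value, 33, making it the main broker — the node through which the most shortest paths run.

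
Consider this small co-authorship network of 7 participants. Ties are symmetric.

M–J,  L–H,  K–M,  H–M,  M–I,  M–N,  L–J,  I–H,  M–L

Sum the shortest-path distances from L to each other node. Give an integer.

9

Distances from L: H:1, I:2, J:1, K:2, M:1, N:2.
Sum = 1 + 2 + 1 + 2 + 1 + 2 = 9.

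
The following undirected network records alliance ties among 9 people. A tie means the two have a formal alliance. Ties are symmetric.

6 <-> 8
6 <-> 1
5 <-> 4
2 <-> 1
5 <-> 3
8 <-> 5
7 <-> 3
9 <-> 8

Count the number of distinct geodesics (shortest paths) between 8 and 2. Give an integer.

The shortest distance is 3, and the only length-3 path is 8–6–1–2. So there is exactly 1 shortest path.

1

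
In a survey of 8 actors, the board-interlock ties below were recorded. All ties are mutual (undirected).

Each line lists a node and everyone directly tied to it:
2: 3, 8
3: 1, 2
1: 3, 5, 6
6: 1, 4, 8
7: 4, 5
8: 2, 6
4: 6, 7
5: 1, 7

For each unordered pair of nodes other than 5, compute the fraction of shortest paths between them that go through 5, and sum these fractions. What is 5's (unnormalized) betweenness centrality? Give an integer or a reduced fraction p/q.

5/2

Pairs whose geodesics pass through 5 — 7–2: 1/2; 7–3: 1; 7–1: 1.
All other pairs contribute 0.
Summing the contributions gives betweenness(5) = 5/2.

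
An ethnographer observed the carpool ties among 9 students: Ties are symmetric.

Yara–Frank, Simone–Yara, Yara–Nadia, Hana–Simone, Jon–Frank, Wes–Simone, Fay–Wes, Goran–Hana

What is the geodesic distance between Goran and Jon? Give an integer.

One shortest route is Goran – Hana – Simone – Yara – Frank – Jon, which uses 5 edges, and at distance 4 from Goran we only reach {Fay, Frank, Nadia}, which does not include Jon. So d(Goran,Jon) = 5.

5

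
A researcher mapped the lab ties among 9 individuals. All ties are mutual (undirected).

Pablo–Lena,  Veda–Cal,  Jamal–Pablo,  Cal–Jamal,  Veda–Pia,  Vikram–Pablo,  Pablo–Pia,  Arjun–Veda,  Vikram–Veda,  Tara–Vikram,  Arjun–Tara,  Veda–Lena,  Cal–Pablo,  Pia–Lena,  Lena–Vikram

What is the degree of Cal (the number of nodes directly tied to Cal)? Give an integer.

Cal is directly tied to Jamal, Pablo, and Veda. That is 3 neighbors, so the degree of Cal is 3.

3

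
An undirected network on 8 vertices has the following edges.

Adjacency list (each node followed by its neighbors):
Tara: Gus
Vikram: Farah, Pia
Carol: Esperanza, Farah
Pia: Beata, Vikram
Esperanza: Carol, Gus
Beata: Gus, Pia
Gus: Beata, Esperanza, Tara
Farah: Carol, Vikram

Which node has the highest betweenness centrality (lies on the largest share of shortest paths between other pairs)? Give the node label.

Gus

Unnormalized betweenness of each node: Beata:5, Carol:4, Esperanza:5, Farah:3, Gus:9, Pia:4, Tara:0, Vikram:3.
Gus has the largest value, 9, making it the main broker — the node through which the most shortest paths run.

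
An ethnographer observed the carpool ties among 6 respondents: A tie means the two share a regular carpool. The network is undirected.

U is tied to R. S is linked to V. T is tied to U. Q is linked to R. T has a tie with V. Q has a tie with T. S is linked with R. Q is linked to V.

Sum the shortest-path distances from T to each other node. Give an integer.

7

Distances from T: Q:1, R:2, S:2, U:1, V:1.
Sum = 1 + 2 + 2 + 1 + 1 = 7.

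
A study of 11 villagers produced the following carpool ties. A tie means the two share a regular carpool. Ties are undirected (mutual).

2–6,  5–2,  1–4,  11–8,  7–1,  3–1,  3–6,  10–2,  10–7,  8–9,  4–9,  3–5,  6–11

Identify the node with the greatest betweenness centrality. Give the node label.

1

Unnormalized betweenness of each node: 1:83/6, 2:23/3, 3:31/3, 4:7, 5:3/2, 6:25/2, 7:4, 8:4, 9:4, 10:19/6, 11:7.
1 has the largest value, 83/6, making it the main broker — the node through which the most shortest paths run.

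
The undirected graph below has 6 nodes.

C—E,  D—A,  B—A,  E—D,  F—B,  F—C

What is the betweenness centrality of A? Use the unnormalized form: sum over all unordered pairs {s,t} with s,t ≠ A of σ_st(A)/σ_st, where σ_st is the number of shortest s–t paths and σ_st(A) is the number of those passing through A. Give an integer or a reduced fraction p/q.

2

Pairs whose geodesics pass through A — D–F: 1/2; D–B: 1; E–B: 1/2.
All other pairs contribute 0.
Summing the contributions gives betweenness(A) = 2.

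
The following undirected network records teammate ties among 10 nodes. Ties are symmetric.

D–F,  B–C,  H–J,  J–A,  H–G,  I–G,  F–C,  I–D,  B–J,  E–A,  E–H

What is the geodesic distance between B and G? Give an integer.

One shortest route is B – J – H – G, which uses 3 edges, and at distance 2 from B we only reach {A, F, H}, which does not include G. So d(B,G) = 3.

3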